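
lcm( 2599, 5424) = 124752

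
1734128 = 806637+927491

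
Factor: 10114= 2^1*13^1*389^1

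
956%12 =8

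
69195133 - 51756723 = 17438410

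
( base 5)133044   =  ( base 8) 12427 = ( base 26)7ph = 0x1517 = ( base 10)5399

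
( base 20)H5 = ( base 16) 159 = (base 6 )1333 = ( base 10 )345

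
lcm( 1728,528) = 19008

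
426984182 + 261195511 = 688179693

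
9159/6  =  3053/2 = 1526.50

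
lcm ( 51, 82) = 4182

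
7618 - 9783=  - 2165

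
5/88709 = 5/88709 = 0.00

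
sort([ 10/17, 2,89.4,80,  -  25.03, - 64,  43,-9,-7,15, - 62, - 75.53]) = [-75.53,-64, - 62, - 25.03, - 9, - 7, 10/17, 2,15, 43, 80,89.4]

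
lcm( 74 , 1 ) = 74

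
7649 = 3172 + 4477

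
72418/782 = 36209/391= 92.61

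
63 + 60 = 123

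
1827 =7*261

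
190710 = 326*585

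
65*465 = 30225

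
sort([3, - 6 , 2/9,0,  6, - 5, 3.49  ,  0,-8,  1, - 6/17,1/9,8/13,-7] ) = [ - 8, - 7, - 6, - 5, - 6/17 , 0  ,  0 , 1/9, 2/9,8/13, 1, 3,3.49,  6 ] 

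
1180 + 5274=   6454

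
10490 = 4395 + 6095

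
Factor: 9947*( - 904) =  - 2^3* 7^3*29^1*113^1=-8992088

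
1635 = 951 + 684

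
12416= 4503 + 7913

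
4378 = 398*11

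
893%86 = 33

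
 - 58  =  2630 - 2688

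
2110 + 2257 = 4367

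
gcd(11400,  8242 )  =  2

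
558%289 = 269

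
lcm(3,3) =3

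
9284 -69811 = - 60527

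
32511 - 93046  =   - 60535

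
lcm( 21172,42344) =42344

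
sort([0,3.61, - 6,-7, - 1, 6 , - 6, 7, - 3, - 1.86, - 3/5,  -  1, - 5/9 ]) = [ - 7, - 6, - 6,-3, - 1.86, - 1, - 1 , - 3/5, - 5/9,0, 3.61, 6,7] 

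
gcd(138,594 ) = 6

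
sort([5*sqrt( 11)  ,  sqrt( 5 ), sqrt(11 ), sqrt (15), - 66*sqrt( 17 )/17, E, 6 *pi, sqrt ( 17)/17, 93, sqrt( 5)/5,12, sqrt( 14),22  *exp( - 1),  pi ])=[ - 66*sqrt( 17) /17, sqrt( 17)/17,sqrt(5)/5, sqrt( 5 ), E,pi,sqrt( 11), sqrt( 14),sqrt ( 15),  22*exp (-1), 12, 5*sqrt( 11), 6*pi,93] 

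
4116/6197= 4116/6197= 0.66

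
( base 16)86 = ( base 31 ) 4A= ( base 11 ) 112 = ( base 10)134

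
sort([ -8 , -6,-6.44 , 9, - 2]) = [ - 8, - 6.44, - 6, - 2,9]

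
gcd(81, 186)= 3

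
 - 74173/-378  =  74173/378=196.22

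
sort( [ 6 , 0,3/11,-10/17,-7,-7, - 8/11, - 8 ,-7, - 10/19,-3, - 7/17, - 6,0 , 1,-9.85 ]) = [ - 9.85,-8, - 7,-7,-7, - 6, -3, - 8/11,- 10/17,- 10/19, - 7/17, 0,0, 3/11, 1,6]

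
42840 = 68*630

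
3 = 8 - 5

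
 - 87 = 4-91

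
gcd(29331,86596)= 1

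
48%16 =0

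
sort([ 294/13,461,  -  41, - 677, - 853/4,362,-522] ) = [-677 , - 522, - 853/4, - 41,294/13,  362,461]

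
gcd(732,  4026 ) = 366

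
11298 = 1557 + 9741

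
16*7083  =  113328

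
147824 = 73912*2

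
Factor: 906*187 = 169422 = 2^1*3^1*11^1*17^1*151^1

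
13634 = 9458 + 4176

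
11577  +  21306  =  32883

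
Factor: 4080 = 2^4*3^1*5^1*17^1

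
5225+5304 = 10529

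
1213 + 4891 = 6104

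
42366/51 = 830 + 12/17 = 830.71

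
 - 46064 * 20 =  - 921280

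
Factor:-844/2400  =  -2^(  -  3)*3^(- 1) * 5^( - 2)*211^1 = -211/600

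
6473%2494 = 1485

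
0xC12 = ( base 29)3jg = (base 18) 99c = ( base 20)7EA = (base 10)3090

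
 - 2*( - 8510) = 17020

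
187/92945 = 187/92945 = 0.00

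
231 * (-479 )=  - 110649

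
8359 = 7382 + 977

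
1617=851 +766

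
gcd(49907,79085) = 1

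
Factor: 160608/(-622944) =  - 239/927 = -3^(  -  2 )*103^(-1 ) * 239^1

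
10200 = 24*425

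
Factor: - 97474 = - 2^1*13^1 *23^1*163^1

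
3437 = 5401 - 1964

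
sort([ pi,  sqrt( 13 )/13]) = [ sqrt( 13) /13,pi ]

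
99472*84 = 8355648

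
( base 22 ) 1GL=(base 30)SH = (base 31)RK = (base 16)359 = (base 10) 857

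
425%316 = 109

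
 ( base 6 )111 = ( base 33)1A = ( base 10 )43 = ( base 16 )2B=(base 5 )133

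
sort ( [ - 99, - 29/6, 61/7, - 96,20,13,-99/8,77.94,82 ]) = [ - 99, - 96, - 99/8,-29/6, 61/7, 13,20,77.94,82]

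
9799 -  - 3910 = 13709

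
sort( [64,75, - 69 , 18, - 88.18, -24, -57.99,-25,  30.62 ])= [ - 88.18,- 69,-57.99, - 25,-24, 18,30.62,64,75 ] 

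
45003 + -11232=33771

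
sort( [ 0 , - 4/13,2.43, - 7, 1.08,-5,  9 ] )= [-7 , - 5, - 4/13 , 0, 1.08, 2.43, 9]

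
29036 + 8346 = 37382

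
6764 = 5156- -1608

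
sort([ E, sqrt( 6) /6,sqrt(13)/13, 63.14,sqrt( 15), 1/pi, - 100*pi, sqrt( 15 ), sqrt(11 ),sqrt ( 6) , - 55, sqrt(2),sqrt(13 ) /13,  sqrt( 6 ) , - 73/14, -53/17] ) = [ - 100*pi,  -  55, - 73/14,  -  53/17, sqrt(13)/13, sqrt (13) /13,1/pi, sqrt (6 ) /6, sqrt(2 ),sqrt(6), sqrt(6), E, sqrt(11 ), sqrt(15) , sqrt(15), 63.14 ] 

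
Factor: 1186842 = 2^1*3^1*197807^1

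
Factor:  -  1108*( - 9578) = 2^3*277^1* 4789^1= 10612424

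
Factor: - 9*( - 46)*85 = 2^1* 3^2*5^1*17^1*23^1= 35190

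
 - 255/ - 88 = 255/88 = 2.90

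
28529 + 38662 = 67191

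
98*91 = 8918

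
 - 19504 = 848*(- 23)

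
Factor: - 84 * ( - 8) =2^5*3^1*7^1= 672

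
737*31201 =22995137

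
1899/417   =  4 + 77/139 = 4.55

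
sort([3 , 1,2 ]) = [ 1, 2 , 3]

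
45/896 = 45/896 = 0.05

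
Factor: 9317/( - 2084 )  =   - 2^( - 2)*7^1*11^3*521^( - 1)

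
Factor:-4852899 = - 3^3*179737^1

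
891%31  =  23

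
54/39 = 18/13 = 1.38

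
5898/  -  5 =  - 5898/5=- 1179.60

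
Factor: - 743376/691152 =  - 7^( -1)*11^(-2 )*911^1 =-911/847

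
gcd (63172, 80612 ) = 4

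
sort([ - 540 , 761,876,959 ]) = [ - 540, 761,876,959 ]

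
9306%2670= 1296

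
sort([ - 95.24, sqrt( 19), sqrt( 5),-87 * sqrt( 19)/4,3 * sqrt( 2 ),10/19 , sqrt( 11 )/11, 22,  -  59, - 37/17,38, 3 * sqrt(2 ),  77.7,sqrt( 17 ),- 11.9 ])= [  -  95.24, - 87*sqrt( 19) /4, - 59, - 11.9 , - 37/17,sqrt( 11)/11,10/19, sqrt( 5),sqrt( 17), 3*sqrt (2), 3*sqrt (2 ),sqrt (19),22,38, 77.7 ]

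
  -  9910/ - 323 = 9910/323 = 30.68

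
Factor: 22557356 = 2^2 * 727^1 * 7757^1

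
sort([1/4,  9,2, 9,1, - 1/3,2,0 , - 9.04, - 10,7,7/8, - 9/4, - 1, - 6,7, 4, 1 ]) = [  -  10 , - 9.04, - 6, - 9/4, - 1,-1/3,0,1/4,7/8,1,1,2, 2,4,7,7, 9, 9 ]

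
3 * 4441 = 13323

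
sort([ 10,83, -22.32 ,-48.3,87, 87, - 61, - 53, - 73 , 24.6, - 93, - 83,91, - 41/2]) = [ - 93, - 83, - 73, - 61, - 53, - 48.3, - 22.32, - 41/2, 10, 24.6, 83,87,87, 91]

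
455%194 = 67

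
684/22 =342/11 = 31.09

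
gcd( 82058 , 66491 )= 1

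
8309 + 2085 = 10394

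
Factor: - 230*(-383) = 2^1*5^1*23^1  *383^1 = 88090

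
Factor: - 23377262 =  -2^1*11688631^1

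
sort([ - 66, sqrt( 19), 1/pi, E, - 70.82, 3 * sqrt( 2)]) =[ - 70.82, - 66, 1/pi,E,  3*sqrt( 2), sqrt( 19 ) ] 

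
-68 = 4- 72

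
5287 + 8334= 13621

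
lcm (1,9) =9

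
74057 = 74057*1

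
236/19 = 236/19 = 12.42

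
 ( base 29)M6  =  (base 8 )1204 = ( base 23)150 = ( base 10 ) 644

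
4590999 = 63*72873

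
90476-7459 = 83017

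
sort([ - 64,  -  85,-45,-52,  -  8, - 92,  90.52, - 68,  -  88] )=[ - 92,  -  88, - 85, - 68, - 64, - 52,-45,  -  8, 90.52 ]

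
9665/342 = 9665/342= 28.26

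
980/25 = 196/5 = 39.20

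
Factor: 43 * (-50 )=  - 2150   =  - 2^1 * 5^2*43^1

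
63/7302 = 21/2434  =  0.01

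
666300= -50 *( - 13326 ) 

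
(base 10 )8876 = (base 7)34610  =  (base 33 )84w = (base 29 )ag2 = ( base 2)10001010101100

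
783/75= 10 + 11/25=10.44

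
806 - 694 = 112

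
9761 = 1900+7861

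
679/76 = 8+71/76 = 8.93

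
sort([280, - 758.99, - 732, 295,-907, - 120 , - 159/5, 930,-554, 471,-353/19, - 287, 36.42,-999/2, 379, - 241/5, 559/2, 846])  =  [ - 907,  -  758.99, -732, - 554,  -  999/2, - 287, - 120, - 241/5, -159/5, -353/19, 36.42, 559/2,  280, 295,379, 471, 846,930]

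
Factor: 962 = 2^1* 13^1 * 37^1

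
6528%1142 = 818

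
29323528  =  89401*328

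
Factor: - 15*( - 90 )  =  1350 = 2^1*3^3*5^2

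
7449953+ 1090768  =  8540721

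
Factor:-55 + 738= 683^1 = 683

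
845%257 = 74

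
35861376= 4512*7948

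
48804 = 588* 83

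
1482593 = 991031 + 491562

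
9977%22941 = 9977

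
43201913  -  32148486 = 11053427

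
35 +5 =40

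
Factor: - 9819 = -3^2*1091^1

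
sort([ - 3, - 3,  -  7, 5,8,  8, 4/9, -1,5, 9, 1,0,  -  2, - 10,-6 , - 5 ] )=[ - 10, - 7, - 6, - 5, - 3,  -  3, - 2, - 1,0, 4/9,1,5, 5, 8,8, 9]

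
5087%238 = 89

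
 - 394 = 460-854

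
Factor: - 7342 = -2^1* 3671^1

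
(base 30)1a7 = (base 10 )1207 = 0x4B7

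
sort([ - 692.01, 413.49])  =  [-692.01,  413.49 ] 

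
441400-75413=365987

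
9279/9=1031 = 1031.00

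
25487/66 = 386 + 1/6  =  386.17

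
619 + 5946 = 6565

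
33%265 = 33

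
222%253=222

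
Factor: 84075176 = 2^3*29^1* 362393^1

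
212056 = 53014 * 4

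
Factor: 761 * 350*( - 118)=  - 31429300 = -  2^2 * 5^2*7^1*59^1*761^1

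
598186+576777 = 1174963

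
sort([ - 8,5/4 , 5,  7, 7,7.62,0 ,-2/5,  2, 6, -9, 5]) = [ - 9, - 8 , - 2/5, 0 , 5/4 , 2,  5, 5 , 6, 7,  7, 7.62 ] 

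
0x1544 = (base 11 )40AA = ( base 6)41112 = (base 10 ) 5444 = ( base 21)C75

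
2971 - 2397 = 574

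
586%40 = 26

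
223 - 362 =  - 139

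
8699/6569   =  1 + 2130/6569 = 1.32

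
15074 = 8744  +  6330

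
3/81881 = 3/81881 =0.00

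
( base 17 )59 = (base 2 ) 1011110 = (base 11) 86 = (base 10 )94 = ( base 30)34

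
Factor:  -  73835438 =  - 2^1*3167^1*11657^1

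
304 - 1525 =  - 1221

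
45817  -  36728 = 9089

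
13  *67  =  871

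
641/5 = 641/5 = 128.20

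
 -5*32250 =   -  161250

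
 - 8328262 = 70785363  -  79113625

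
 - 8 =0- 8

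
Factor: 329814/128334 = 753/293  =  3^1*251^1 * 293^(- 1)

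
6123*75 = 459225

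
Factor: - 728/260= - 2^1 * 5^ (  -  1 )*7^1 = - 14/5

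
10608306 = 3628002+6980304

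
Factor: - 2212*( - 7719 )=17074428 = 2^2*3^1*7^1* 31^1* 79^1 * 83^1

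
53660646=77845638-24184992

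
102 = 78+24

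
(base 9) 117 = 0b1100001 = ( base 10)97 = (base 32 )31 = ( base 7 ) 166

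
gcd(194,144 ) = 2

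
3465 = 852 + 2613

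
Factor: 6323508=2^2*3^4*29^1 * 673^1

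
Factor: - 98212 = - 2^2*43^1*571^1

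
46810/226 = 23405/113=207.12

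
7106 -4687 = 2419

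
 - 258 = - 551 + 293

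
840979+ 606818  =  1447797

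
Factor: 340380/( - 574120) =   -  549/926 = -2^ (  -  1)*3^2*61^1*463^(- 1)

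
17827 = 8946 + 8881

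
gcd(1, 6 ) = 1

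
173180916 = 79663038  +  93517878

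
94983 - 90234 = 4749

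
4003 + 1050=5053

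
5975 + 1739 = 7714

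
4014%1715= 584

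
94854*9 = 853686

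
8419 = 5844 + 2575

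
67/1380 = 67/1380 = 0.05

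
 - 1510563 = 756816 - 2267379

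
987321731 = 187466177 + 799855554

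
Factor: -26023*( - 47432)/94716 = 308580734/23679 = 2^1 *3^( -3 ) *7^2*11^2  *  53^1*491^1*877^( - 1 )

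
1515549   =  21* 72169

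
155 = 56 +99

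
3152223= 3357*939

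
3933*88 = 346104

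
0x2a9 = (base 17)261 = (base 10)681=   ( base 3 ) 221020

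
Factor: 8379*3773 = 31613967 = 3^2 * 7^5 * 11^1*19^1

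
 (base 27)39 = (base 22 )42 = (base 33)2O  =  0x5a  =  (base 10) 90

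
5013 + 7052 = 12065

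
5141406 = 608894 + 4532512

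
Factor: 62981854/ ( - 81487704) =- 2^( - 2)*3^( - 1 )*13^1 *61^(-1) *311^1*7789^1*55661^ ( - 1) = - 31490927/40743852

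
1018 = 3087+- 2069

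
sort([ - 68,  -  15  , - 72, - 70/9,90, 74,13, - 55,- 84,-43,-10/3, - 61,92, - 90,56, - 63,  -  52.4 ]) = [  -  90, -84,  -  72,-68,  -  63, - 61,  -  55, - 52.4, - 43 ,  -  15, - 70/9, - 10/3,13, 56, 74, 90,92 ]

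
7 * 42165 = 295155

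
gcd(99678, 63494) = 2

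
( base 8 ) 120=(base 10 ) 80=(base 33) 2E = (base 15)55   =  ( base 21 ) 3H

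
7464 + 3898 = 11362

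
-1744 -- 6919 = 5175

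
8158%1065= 703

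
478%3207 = 478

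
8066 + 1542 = 9608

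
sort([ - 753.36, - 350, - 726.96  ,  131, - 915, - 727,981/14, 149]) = [-915, - 753.36,-727,- 726.96, - 350, 981/14, 131,  149 ]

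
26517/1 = 26517=26517.00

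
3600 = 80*45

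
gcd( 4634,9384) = 2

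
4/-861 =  - 1 + 857/861=- 0.00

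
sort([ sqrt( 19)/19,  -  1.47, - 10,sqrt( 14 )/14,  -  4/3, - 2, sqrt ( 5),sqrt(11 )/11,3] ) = [ - 10 ,- 2, - 1.47,-4/3 , sqrt( 19 ) /19, sqrt ( 14)/14,sqrt( 11)/11,sqrt(5),3 ]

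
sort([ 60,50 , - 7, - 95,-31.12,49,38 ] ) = [  -  95, - 31.12,- 7,38,49,50, 60] 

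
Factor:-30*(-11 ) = 2^1 * 3^1  *5^1*11^1 = 330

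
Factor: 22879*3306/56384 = 37818987/28192 =2^(  -  5 )*3^1*19^1 * 29^1*137^1*167^1*881^ (-1)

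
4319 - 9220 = -4901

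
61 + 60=121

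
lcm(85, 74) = 6290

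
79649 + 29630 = 109279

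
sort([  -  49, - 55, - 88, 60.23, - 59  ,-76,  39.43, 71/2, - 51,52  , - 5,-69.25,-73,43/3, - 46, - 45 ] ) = [-88, - 76,  -  73, - 69.25, - 59,- 55, - 51,-49,- 46 , - 45, - 5,43/3, 71/2, 39.43,52,60.23] 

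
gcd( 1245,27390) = 1245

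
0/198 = 0 = 0.00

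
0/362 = 0  =  0.00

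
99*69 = 6831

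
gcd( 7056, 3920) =784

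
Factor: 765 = 3^2*5^1  *  17^1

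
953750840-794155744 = 159595096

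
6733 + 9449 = 16182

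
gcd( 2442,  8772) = 6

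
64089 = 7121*9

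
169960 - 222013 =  - 52053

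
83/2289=83/2289= 0.04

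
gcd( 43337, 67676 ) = 7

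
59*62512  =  3688208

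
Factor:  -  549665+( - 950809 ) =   -  2^1 * 3^1*23^1 * 83^1*131^1 = -  1500474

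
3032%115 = 42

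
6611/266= 6611/266 = 24.85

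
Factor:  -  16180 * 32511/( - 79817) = 2^2*3^1*5^1*809^1*10837^1*79817^ (- 1 ) = 526027980/79817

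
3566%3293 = 273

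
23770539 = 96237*247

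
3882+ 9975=13857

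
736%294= 148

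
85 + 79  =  164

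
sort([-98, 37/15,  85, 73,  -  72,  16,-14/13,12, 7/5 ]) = [ - 98, - 72 , - 14/13, 7/5, 37/15,12,16,73,85]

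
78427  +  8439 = 86866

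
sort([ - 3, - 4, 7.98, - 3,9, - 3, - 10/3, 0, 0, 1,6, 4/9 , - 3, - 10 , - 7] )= [ - 10 , - 7,-4, - 10/3 , - 3, - 3,  -  3, - 3, 0,  0,4/9, 1  ,  6, 7.98,9 ]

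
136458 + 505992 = 642450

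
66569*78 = 5192382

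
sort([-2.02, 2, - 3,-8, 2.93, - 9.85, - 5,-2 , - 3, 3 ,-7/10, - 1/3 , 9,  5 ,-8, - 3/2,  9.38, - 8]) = [ - 9.85,-8, - 8,-8, - 5, - 3, -3, - 2.02 , -2, - 3/2 , - 7/10,  -  1/3, 2,2.93,  3 , 5,9 , 9.38]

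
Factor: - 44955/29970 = - 2^( - 1)*3^1 =- 3/2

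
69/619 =69/619 =0.11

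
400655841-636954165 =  - 236298324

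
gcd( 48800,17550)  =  50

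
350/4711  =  50/673 = 0.07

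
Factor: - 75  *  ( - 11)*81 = 66825 = 3^5*5^2 * 11^1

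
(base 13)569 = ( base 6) 4152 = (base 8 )1644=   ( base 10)932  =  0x3a4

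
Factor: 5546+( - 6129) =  - 583 = - 11^1* 53^1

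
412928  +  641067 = 1053995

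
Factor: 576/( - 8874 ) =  - 2^5*17^( - 1 )*29^( - 1)= - 32/493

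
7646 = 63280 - 55634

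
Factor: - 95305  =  -5^1*7^2 * 389^1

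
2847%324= 255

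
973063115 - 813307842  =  159755273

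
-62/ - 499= 62/499 = 0.12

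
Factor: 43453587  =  3^1*53^1*67^1*4079^1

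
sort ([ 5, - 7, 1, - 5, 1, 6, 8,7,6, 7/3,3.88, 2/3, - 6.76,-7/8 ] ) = [ - 7 , - 6.76, - 5, - 7/8, 2/3,1,1, 7/3,3.88, 5, 6, 6,7, 8]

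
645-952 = -307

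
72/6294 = 12/1049 = 0.01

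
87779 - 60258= 27521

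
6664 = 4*1666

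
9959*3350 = 33362650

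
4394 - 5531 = - 1137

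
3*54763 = 164289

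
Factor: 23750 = 2^1  *  5^4*19^1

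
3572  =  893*4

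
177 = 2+175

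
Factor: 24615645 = 3^1*5^1*1641043^1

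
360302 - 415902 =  - 55600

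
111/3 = 37  =  37.00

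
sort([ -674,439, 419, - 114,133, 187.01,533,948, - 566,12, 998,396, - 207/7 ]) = [ - 674, - 566, - 114, - 207/7 , 12, 133,187.01 , 396, 419, 439, 533, 948, 998 ] 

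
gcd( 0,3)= 3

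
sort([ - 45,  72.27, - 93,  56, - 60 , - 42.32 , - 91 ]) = [ - 93, - 91,-60, - 45 , - 42.32,  56 , 72.27]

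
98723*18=1777014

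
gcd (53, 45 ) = 1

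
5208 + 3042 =8250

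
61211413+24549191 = 85760604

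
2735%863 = 146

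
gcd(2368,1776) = 592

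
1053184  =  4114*256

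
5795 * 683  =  3957985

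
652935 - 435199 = 217736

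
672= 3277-2605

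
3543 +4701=8244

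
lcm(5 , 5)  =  5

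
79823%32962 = 13899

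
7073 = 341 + 6732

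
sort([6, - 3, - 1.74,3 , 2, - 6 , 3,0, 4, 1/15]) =[ - 6,-3,  -  1.74,0,1/15, 2, 3 , 3, 4, 6]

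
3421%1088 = 157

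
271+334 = 605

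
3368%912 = 632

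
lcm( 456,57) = 456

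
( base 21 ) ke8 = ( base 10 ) 9122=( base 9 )13455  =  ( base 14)3478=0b10001110100010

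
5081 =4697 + 384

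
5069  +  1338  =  6407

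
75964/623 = 10852/89 = 121.93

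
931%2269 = 931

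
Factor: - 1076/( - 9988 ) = 269/2497=11^( - 1)*227^( - 1 )*269^1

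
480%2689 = 480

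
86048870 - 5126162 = 80922708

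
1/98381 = 1/98381 = 0.00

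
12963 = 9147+3816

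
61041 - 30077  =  30964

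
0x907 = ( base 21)551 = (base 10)2311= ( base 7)6511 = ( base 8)4407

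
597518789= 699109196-101590407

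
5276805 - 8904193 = -3627388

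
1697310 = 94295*18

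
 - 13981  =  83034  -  97015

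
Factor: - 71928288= - 2^5 * 3^2 * 137^1*1823^1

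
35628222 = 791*45042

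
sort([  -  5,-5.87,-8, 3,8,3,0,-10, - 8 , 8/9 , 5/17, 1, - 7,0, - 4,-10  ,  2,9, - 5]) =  [ - 10, - 10, - 8, - 8,-7,-5.87,-5, - 5, - 4 , 0,0 , 5/17, 8/9,  1  ,  2,3,3,8,9 ]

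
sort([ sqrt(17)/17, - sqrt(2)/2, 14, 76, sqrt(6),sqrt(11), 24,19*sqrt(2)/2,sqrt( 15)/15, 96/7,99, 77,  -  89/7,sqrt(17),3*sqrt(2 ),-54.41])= [ - 54.41,-89/7, - sqrt( 2) /2,sqrt(17)/17, sqrt(15)/15 , sqrt(6),sqrt(11 ), sqrt(17 ) , 3*sqrt( 2),19*sqrt(2) /2, 96/7, 14, 24,76,77,99]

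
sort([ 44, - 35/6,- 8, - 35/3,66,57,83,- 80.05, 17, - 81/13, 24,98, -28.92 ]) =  [  -  80.05,-28.92, - 35/3, - 8,-81/13, - 35/6,17,24,44,57,66,83,98 ]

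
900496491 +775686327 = 1676182818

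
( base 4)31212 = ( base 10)870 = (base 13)51C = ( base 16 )366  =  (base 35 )ou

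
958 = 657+301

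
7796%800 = 596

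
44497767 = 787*56541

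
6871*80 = 549680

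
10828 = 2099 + 8729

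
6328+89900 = 96228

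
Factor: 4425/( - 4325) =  - 177/173= - 3^1*59^1*173^( - 1)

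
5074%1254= 58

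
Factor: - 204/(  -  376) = 51/94=2^( - 1)*3^1*17^1*47^( - 1) 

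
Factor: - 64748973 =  -3^1*21582991^1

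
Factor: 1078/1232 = 7/8 = 2^( - 3)*7^1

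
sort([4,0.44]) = [ 0.44, 4]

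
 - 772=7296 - 8068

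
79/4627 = 79/4627 =0.02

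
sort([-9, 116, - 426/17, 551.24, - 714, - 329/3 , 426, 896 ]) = [-714, - 329/3,  -  426/17,-9, 116,426,551.24, 896 ] 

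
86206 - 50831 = 35375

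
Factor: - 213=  - 3^1*71^1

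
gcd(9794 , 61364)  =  2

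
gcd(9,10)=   1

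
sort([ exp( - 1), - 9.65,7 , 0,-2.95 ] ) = [ - 9.65, - 2.95,0,exp(  -  1 ),7 ] 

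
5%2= 1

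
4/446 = 2/223=0.01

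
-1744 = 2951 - 4695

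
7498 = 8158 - 660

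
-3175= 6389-9564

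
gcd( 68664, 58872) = 24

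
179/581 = 179/581 = 0.31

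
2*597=1194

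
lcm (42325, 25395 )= 126975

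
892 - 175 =717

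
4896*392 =1919232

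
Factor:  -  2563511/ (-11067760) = 2^( - 4)*5^ ( - 1)*11^ ( -1)* 23^1*227^1 * 491^1*12577^(-1) 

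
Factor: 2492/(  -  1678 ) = - 2^1*7^1*89^1*839^( -1) = - 1246/839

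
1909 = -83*( - 23)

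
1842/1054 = 1 + 394/527 = 1.75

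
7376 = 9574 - 2198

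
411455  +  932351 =1343806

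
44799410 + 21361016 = 66160426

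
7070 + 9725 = 16795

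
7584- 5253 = 2331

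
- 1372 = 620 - 1992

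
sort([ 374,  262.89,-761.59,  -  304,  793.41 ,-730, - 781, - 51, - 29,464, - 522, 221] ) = [ - 781, - 761.59, - 730, - 522, - 304, - 51, - 29,221,262.89,  374,464,793.41] 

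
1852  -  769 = 1083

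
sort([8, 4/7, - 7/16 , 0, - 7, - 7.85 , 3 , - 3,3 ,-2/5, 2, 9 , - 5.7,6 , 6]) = [ - 7.85,-7 , - 5.7 , - 3  ,  -  7/16, - 2/5,0,4/7, 2,  3,3, 6, 6, 8 , 9] 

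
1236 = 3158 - 1922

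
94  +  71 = 165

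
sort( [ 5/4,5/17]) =[ 5/17, 5/4]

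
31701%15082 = 1537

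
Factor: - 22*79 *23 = -39974 = - 2^1*11^1*23^1*79^1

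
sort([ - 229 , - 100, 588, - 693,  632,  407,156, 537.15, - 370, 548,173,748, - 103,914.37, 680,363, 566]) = [ - 693, - 370, - 229, - 103, - 100,156,173,363,407,537.15, 548, 566,588, 632,680, 748,914.37] 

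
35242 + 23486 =58728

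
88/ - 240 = -1 + 19/30 = - 0.37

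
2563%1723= 840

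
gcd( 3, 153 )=3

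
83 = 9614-9531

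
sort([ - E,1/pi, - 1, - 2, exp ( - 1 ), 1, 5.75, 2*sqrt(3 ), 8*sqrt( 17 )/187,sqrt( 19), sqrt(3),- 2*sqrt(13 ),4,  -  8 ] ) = [ - 8, -2*sqrt ( 13 ),-E,-2, - 1, 8*sqrt(17 ) /187, 1/pi, exp( - 1), 1,sqrt( 3),2*sqrt(3), 4, sqrt (19) , 5.75] 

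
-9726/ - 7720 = 4863/3860  =  1.26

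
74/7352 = 37/3676= 0.01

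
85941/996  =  86 + 95/332  =  86.29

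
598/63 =598/63 = 9.49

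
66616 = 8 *8327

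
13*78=1014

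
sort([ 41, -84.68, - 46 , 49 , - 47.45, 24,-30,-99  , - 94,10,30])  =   [ - 99, - 94,- 84.68,-47.45 , - 46, - 30,  10 , 24, 30, 41,49 ] 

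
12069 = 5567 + 6502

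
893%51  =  26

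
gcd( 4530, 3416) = 2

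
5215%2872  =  2343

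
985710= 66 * 14935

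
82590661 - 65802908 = 16787753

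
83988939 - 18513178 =65475761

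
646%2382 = 646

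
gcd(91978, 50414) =2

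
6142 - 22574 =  - 16432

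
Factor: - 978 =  - 2^1*3^1*163^1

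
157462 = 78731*2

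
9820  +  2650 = 12470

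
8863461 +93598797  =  102462258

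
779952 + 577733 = 1357685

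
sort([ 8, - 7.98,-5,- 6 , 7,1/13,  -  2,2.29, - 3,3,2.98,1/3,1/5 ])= [ - 7.98, - 6, - 5,-3,-2,1/13  ,  1/5,1/3,2.29,2.98, 3,7,8 ] 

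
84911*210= 17831310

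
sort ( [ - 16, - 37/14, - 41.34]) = [ - 41.34,-16,-37/14 ] 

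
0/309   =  0 = 0.00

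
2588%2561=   27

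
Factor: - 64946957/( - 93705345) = 3^ ( - 2)*5^( - 1 )*2579^1*25183^1 * 2082341^ ( - 1) 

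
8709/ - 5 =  - 8709/5= - 1741.80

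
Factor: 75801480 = 2^3*3^1 * 5^1*631679^1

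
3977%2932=1045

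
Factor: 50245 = 5^1*13^1*773^1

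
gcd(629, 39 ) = 1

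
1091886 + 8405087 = 9496973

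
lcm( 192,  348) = 5568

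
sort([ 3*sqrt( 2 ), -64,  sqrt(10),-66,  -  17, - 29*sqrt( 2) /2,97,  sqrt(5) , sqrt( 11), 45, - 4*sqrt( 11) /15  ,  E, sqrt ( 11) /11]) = [ - 66, - 64, - 29*sqrt( 2) /2, - 17, - 4*sqrt(11)/15, sqrt(11) /11,sqrt(5) , E,  sqrt(10 ),  sqrt (11 ),3*sqrt( 2), 45, 97]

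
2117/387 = 5 + 182/387 = 5.47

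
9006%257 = 11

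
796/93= 8 + 52/93  =  8.56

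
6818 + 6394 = 13212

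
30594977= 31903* 959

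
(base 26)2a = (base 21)2K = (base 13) 4a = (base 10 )62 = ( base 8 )76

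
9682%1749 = 937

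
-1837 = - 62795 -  - 60958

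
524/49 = 524/49 = 10.69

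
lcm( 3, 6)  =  6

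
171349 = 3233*53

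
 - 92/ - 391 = 4/17 = 0.24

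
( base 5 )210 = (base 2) 110111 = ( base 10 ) 55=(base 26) 23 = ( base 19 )2H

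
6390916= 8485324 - 2094408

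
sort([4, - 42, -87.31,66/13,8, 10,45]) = [-87.31, - 42, 4,66/13 , 8,10, 45] 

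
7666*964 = 7390024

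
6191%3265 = 2926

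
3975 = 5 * 795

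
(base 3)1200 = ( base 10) 45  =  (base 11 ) 41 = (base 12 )39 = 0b101101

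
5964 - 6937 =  - 973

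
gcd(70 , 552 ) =2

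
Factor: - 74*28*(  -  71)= 147112 = 2^3 *7^1*37^1*71^1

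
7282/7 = 1040 + 2/7 = 1040.29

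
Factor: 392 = 2^3*7^2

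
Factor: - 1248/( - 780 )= 8/5 = 2^3*5^( - 1)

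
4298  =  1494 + 2804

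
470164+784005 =1254169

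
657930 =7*93990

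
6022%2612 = 798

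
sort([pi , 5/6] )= [ 5/6 , pi]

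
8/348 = 2/87 = 0.02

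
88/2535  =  88/2535 = 0.03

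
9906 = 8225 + 1681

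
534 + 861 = 1395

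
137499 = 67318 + 70181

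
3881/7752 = 3881/7752  =  0.50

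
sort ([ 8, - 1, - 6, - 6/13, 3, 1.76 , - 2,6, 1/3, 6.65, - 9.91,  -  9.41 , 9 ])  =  [ - 9.91, - 9.41, -6,-2, - 1, -6/13,1/3,1.76,3,6,6.65,  8,9 ] 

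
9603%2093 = 1231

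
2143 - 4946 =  - 2803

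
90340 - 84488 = 5852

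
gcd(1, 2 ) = 1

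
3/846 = 1/282 = 0.00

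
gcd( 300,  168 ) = 12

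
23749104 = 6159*3856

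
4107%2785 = 1322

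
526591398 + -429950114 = 96641284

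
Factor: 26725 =5^2* 1069^1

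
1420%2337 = 1420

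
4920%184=136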